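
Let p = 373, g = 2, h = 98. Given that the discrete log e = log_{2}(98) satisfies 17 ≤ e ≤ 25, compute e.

25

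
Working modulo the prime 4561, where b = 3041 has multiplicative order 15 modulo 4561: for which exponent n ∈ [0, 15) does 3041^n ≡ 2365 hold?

Successive powers of 3041 modulo 4561:
  3041^0=1  3041^1=3041  3041^2=2534  3041^3=2365
So 3041^3 ≡ 2365 (mod 4561), giving n = 3.

3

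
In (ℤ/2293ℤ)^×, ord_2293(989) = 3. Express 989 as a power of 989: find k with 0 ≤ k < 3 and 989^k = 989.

1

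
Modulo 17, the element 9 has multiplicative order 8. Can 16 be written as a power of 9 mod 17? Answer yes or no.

16 ∈ ⟨9⟩ iff 16^8 ≡ 1 (mod 17), since |⟨9⟩| = 8.
16^8 mod 17 = 1.
Since 1 = 1, 16 lies in the subgroup.

yes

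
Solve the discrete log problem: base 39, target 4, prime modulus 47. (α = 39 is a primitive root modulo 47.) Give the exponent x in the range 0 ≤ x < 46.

Baby-step giant-step with m = ceil(sqrt(46)) = 7.
Baby table (39^j mod 47 for j=0..6):
  0:1  1:39  2:17  3:5  4:7  5:38  6:25
Giant step factor: 39^(-7) ≡ 43 (mod 47).
Scan 4·43^i mod 47 for i = 0, 1, …:
  i=0: 4   i=1: 31   i=2: 17
Match at i=2, j=2: x = 2·7 + 2 = 16.

16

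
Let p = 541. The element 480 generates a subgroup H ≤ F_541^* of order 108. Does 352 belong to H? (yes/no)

352 ∈ ⟨480⟩ iff 352^108 ≡ 1 (mod 541), since |⟨480⟩| = 108.
352^108 mod 541 = 1.
Since 1 = 1, 352 lies in the subgroup.

yes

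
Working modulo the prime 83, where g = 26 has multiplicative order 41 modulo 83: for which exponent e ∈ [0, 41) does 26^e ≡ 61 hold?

4

Successive powers of 26 modulo 83:
  26^0=1  26^1=26  26^2=12  26^3=63  26^4=61
So 26^4 ≡ 61 (mod 83), giving e = 4.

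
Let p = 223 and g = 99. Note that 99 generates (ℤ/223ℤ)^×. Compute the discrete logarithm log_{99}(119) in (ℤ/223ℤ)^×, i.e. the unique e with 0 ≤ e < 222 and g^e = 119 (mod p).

156

Baby-step giant-step with m = ceil(sqrt(222)) = 15.
Baby table (99^j mod 223 for j=0..14):
  0:1  1:99  2:212  3:26  4:121  5:160  6:7  7:24
  8:146  9:182  10:178  11:5  12:49  13:168  14:130
Giant step factor: 99^(-15) ≡ 108 (mod 223).
Scan 119·108^i mod 223 for i = 0, 1, …:
  i=0: 119   i=1: 141   i=2: 64   i=3: 222
  i=4: 115   i=5: 155   i=6: 15   i=7: 59
  i=8: 128   i=9: 221   i=10: 7
Match at i=10, j=6: e = 10·15 + 6 = 156.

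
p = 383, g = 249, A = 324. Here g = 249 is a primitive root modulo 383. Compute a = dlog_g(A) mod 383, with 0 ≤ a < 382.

172

Baby-step giant-step with m = ceil(sqrt(382)) = 20.
Baby table (249^j mod 383 for j=0..19):
  0:1  1:249  2:338  3:285  4:110  5:197  6:29  7:327
  8:227  9:222  10:126  11:351  12:75  13:291  14:72  15:310
  16:207  17:221  18:260  19:13
Giant step factor: 249^(-20) ≡ 31 (mod 383).
Scan 324·31^i mod 383 for i = 0, 1, …:
  i=0: 324   i=1: 86   i=2: 368   i=3: 301
  i=4: 139   i=5: 96   i=6: 295   i=7: 336
  i=8: 75
Match at i=8, j=12: a = 8·20 + 12 = 172.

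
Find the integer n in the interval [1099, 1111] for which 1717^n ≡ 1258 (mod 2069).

1108

Compute 1717^1099 mod 2069 = 33, then multiply by 1717 repeatedly:
  1717^1099=33  1717^1100=798  1717^1101=488  1717^1102=2020  1717^1103=696
  1717^1104=1219  1717^1105=1264  1717^1106=1976  1717^1107=1701  1717^1108=1258
Found 1258 at exponent 1108.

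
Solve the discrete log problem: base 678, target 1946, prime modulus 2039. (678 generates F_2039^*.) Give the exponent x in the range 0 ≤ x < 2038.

Baby-step giant-step with m = ceil(sqrt(2038)) = 46.
Baby table (678^j mod 2039 for j=0..45):
  0:1  1:678  2:909  3:524  4:486  5:1229  6:1350  7:1828
  8:1711  9:1906  10:1581  11:1443  12:1673  13:610  14:1702  15:1921
  16:1556  17:805  18:1377  19:1783  20:1786  21:1781  22:430  23:2002
  24:1421  25:1030  26:1002  27:369  28:1424  29:1025  30:1690  31:1941
  32:843  33:634  34:1662  35:1308  36:1898  37:235  38:288  39:1559
  40:800  41:26  42:1316  43:1205  44:1390  45:402
Giant step factor: 678^(-46) ≡ 1336 (mod 2039).
Scan 1946·1336^i mod 2039 for i = 0, 1, …:
  i=0: 1946   i=1: 131   i=2: 1701   i=3: 1090
  i=4: 394   i=5: 322   i=6: 2002
Match at i=6, j=23: x = 6·46 + 23 = 299.

299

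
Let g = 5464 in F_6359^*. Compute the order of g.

The order of 5464 must divide p − 1 = 6358 = 2 · 11 · 17^2.
Divisors: 1, 2, 11, 17, 22, 34, 187, 289, 374, 578, 3179, 6358.
Check each in increasing order: 5464^1 ≡ 5464;  5464^2 ≡ 6150;  5464^11 ≡ 5594;  5464^17 ≡ 5960;  5464^22 ≡ 197;  5464^34 ≡ 226;  5464^187 ≡ 6358;  5464^289 ≡ 4768;  5464^374 ≡ 1.
Smallest exponent giving 1 is 374.

374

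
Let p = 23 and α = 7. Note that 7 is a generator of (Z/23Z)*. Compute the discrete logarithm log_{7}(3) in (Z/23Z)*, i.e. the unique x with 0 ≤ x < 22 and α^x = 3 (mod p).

Successive powers of 7 modulo 23:
  7^0=1  7^1=7  7^2=3
So 7^2 ≡ 3 (mod 23), giving x = 2.

2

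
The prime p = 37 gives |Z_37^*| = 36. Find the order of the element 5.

36

The order of 5 must divide p − 1 = 36 = 2^2 · 3^2.
Divisors: 1, 2, 3, 4, 6, 9, 12, 18, 36.
Check each in increasing order: 5^1 ≡ 5;  5^2 ≡ 25;  5^3 ≡ 14;  5^4 ≡ 33;  5^6 ≡ 11;  5^9 ≡ 6;  5^12 ≡ 10;  5^18 ≡ 36;  5^36 ≡ 1.
Smallest exponent giving 1 is 36.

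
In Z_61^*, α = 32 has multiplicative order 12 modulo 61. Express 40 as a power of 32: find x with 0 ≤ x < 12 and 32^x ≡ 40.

5

Successive powers of 32 modulo 61:
  32^0=1  32^1=32  32^2=48  32^3=11  32^4=47  32^5=40
So 32^5 ≡ 40 (mod 61), giving x = 5.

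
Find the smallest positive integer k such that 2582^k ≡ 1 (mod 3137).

3136

The order of 2582 must divide p − 1 = 3136 = 2^6 · 7^2.
Divisors: 1, 2, 4, 7, 8, 14, 16, 28, 32, 49, 56, 64, 98, 112, 196, 224, 392, 448, 784, 1568, 3136.
Check each in increasing order: 2582^1 ≡ 2582;  2582^2 ≡ 599;  2582^4 ≡ 1183;  2582^7 ≡ 118;  2582^8 ≡ 387;  2582^14 ≡ 1376;  2582^16 ≡ 2330;  2582^28 ≡ 1765;  2582^32 ≡ 1890;  2582^49 ≡ 2022;  2582^56 ≡ 184;  2582^64 ≡ 2194;  2582^98 ≡ 973;  2582^112 ≡ 2486;  2582^196 ≡ 2492;  2582^224 ≡ 306;  2582^392 ≡ 1941;  2582^448 ≡ 2663;  2582^784 ≡ 3081;  2582^1568 ≡ 3136;  2582^3136 ≡ 1.
Smallest exponent giving 1 is 3136.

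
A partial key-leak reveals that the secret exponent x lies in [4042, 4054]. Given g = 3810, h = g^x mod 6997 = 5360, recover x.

4053

Compute 3810^4042 mod 6997 = 1548, then multiply by 3810 repeatedly:
  3810^4042=1548  3810^4043=6406  3810^4044=1324  3810^4045=6600  3810^4046=5779
  3810^4047=5428  3810^4048=4545  3810^4049=5872  3810^4050=2911  3810^4051=665
  3810^4052=736  3810^4053=5360
Found 5360 at exponent 4053.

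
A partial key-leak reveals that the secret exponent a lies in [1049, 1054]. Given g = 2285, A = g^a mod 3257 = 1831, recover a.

1051

Compute 2285^1049 mod 3257 = 1687, then multiply by 2285 repeatedly:
  2285^1049=1687  2285^1050=1764  2285^1051=1831
Found 1831 at exponent 1051.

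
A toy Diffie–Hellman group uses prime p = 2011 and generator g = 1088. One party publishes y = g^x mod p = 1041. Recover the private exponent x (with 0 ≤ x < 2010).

507

Baby-step giant-step with m = ceil(sqrt(2010)) = 45.
Baby table (1088^j mod 2011 for j=0..44):
  0:1  1:1088  2:1276  3:698  4:1277  5:1786  6:542  7:473
  8:1819  9:248  10:350  11:721  12:158  13:969  14:508  15:1690
  16:666  17:648  18:1174  19:327  20:1840  21:975  22:1003  23:1302
  24:832  25:266  26:1835  27:1568  28:656  29:1834  30:480  31:1391
  32:1136  33:1214  34:1616  35:594  36:741  37:1808  38:346  39:391
  40:1087  41:188  42:1433  43:579  44:509
Giant step factor: 1088^(-45) ≡ 742 (mod 2011).
Scan 1041·742^i mod 2011 for i = 0, 1, …:
  i=0: 1041   i=1: 198   i=2: 113   i=3: 1395
  i=4: 1436   i=5: 1693   i=6: 1342   i=7: 319
  i=8: 1411   i=9: 1242   i=10: 526   i=11: 158
Match at i=11, j=12: x = 11·45 + 12 = 507.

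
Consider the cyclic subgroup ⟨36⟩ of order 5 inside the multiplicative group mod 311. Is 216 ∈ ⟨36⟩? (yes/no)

⟨36⟩ has order 5; its elements mod 311 are {1, 6, 36, 52, 216}.
216 is in this set.

yes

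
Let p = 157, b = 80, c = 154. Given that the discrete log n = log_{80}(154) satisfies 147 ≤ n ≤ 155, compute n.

Compute 80^147 mod 157 = 155, then multiply by 80 repeatedly:
  80^147=155  80^148=154
Found 154 at exponent 148.

148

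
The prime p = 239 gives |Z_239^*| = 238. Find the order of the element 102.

The order of 102 must divide p − 1 = 238 = 2 · 7 · 17.
Divisors: 1, 2, 7, 14, 17, 34, 119, 238.
Check each in increasing order: 102^1 ≡ 102;  102^2 ≡ 127;  102^7 ≡ 71;  102^14 ≡ 22;  102^17 ≡ 100;  102^34 ≡ 201;  102^119 ≡ 1.
Smallest exponent giving 1 is 119.

119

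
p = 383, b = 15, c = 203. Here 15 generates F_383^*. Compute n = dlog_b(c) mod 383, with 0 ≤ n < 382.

Baby-step giant-step with m = ceil(sqrt(382)) = 20.
Baby table (15^j mod 383 for j=0..19):
  0:1  1:15  2:225  3:311  4:69  5:269  6:205  7:11
  8:165  9:177  10:357  11:376  12:278  13:340  14:121  15:283
  16:32  17:97  18:306  19:377
Giant step factor: 15^(-20) ≡ 200 (mod 383).
Scan 203·200^i mod 383 for i = 0, 1, …:
  i=0: 203   i=1: 2   i=2: 17   i=3: 336
  i=4: 175   i=5: 147   i=6: 292   i=7: 184
  i=8: 32
Match at i=8, j=16: n = 8·20 + 16 = 176.

176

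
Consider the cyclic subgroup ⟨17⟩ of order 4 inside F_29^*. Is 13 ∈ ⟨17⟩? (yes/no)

13 ∈ ⟨17⟩ iff 13^4 ≡ 1 (mod 29), since |⟨17⟩| = 4.
13^4 mod 29 = 25.
Since 25 ≠ 1, 13 does not lie in the subgroup.

no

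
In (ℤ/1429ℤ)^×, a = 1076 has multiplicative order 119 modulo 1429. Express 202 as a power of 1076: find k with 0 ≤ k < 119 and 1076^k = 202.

51

Baby-step giant-step with m = ceil(sqrt(119)) = 11.
Baby table (1076^j mod 1429 for j=0..10):
  0:1  1:1076  2:286  3:501  4:343  5:386  6:926  7:363
  8:471  9:930  10:380
Giant step factor: 1076^(-11) ≡ 315 (mod 1429).
Scan 202·315^i mod 1429 for i = 0, 1, …:
  i=0: 202   i=1: 754   i=2: 296   i=3: 355
  i=4: 363
Match at i=4, j=7: k = 4·11 + 7 = 51.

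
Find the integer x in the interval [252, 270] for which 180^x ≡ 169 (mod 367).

Compute 180^252 mod 367 = 281, then multiply by 180 repeatedly:
  180^252=281  180^253=301  180^254=231  180^255=109  180^256=169
Found 169 at exponent 256.

256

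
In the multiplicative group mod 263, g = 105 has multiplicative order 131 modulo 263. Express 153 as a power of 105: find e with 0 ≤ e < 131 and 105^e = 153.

Baby-step giant-step with m = ceil(sqrt(131)) = 12.
Baby table (105^j mod 263 for j=0..11):
  0:1  1:105  2:242  3:162  4:178  5:17  6:207  7:169
  8:124  9:133  10:26  11:100
Giant step factor: 105^(-12) ≡ 92 (mod 263).
Scan 153·92^i mod 263 for i = 0, 1, …:
  i=0: 153   i=1: 137   i=2: 243   i=3: 1
Match at i=3, j=0: e = 3·12 + 0 = 36.

36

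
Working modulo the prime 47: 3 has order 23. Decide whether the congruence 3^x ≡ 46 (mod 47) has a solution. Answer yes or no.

46 ∈ ⟨3⟩ iff 46^23 ≡ 1 (mod 47), since |⟨3⟩| = 23.
46^23 mod 47 = 46.
Since 46 ≠ 1, 46 does not lie in the subgroup.

no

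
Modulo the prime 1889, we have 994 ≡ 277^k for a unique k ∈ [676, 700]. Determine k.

Compute 277^676 mod 1889 = 1494, then multiply by 277 repeatedly:
  277^676=1494  277^677=147  277^678=1050  277^679=1833  277^680=1489
  277^681=651  277^682=872  277^683=1641  277^684=1197  277^685=994
Found 994 at exponent 685.

685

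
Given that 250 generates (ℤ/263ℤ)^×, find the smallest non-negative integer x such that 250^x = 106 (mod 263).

135

Baby-step giant-step with m = ceil(sqrt(262)) = 17.
Baby table (250^j mod 263 for j=0..16):
  0:1  1:250  2:169  3:170  4:157  5:63  6:233  7:127
  8:190  9:160  10:24  11:214  12:111  13:135  14:86  15:197
  16:69
Giant step factor: 250^(-17) ≡ 56 (mod 263).
Scan 106·56^i mod 263 for i = 0, 1, …:
  i=0: 106   i=1: 150   i=2: 247   i=3: 156
  i=4: 57   i=5: 36   i=6: 175   i=7: 69
Match at i=7, j=16: x = 7·17 + 16 = 135.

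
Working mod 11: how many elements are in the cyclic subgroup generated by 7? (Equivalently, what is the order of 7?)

10

The order of 7 must divide p − 1 = 10 = 2 · 5.
Divisors: 1, 2, 5, 10.
Check each in increasing order: 7^1 ≡ 7;  7^2 ≡ 5;  7^5 ≡ 10;  7^10 ≡ 1.
Smallest exponent giving 1 is 10.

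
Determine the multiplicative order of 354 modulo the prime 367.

The order of 354 must divide p − 1 = 366 = 2 · 3 · 61.
Divisors: 1, 2, 3, 6, 61, 122, 183, 366.
Check each in increasing order: 354^1 ≡ 354;  354^2 ≡ 169;  354^3 ≡ 5;  354^6 ≡ 25;  354^61 ≡ 284;  354^122 ≡ 283;  354^183 ≡ 366;  354^366 ≡ 1.
Smallest exponent giving 1 is 366.

366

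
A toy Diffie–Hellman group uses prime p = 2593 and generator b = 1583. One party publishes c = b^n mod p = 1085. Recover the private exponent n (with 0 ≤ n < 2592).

382

Baby-step giant-step with m = ceil(sqrt(2592)) = 51.
Baby table (1583^j mod 2593 for j=0..50):
  0:1  1:1583  2:1051  3:1620  4:2576  5:1612  6:284  7:983
  8:289  9:1119  10:358  11:1440  12:273  13:1721  14:1693  15:1450
  16:545  17:1859  18:2335  19:1280  20:1107  21:2106  22:1793  23:1577
  24:1925  25:500  26:635  27:1714  28:984  29:1872  30:2170  31:1978
  32:1423  33:1885  34:2005  35:83  36:1739  37:1664  38:2217  39:1182
  40:1553  41:235  42:1206  43:650  44:2122  45:1191  46:242  47:1915
  48:228  49:497  50:1072
Giant step factor: 1583^(-51) ≡ 2038 (mod 2593).
Scan 1085·2038^i mod 2593 for i = 0, 1, …:
  i=0: 1085   i=1: 1994   i=2: 541   i=3: 533
  i=4: 2380   i=5: 1530   i=6: 1354   i=7: 500
Match at i=7, j=25: n = 7·51 + 25 = 382.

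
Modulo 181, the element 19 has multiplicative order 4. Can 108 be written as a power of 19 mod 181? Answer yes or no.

no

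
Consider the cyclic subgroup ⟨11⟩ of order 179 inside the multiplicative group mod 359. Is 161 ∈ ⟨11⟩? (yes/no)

no

161 ∈ ⟨11⟩ iff 161^179 ≡ 1 (mod 359), since |⟨11⟩| = 179.
161^179 mod 359 = 358.
Since 358 ≠ 1, 161 does not lie in the subgroup.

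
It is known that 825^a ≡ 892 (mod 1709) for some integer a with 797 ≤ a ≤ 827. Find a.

818

Compute 825^797 mod 1709 = 923, then multiply by 825 repeatedly:
  825^797=923  825^798=970  825^799=438  825^800=751  825^801=917
  825^802=1147  825^803=1198  825^804=548  825^805=924  825^806=86
  825^807=881  825^808=500  825^809=631  825^810=1039  825^811=966
  825^812=556  825^813=688  825^814=212  825^815=582  825^816=1630
  825^817=1476  825^818=892
Found 892 at exponent 818.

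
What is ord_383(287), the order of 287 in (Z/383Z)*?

382

The order of 287 must divide p − 1 = 382 = 2 · 191.
Divisors: 1, 2, 191, 382.
Check each in increasing order: 287^1 ≡ 287;  287^2 ≡ 24;  287^191 ≡ 382;  287^382 ≡ 1.
Smallest exponent giving 1 is 382.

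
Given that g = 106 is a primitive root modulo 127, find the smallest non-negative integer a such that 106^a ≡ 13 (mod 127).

Baby-step giant-step with m = ceil(sqrt(126)) = 12.
Baby table (106^j mod 127 for j=0..11):
  0:1  1:106  2:60  3:10  4:44  5:92  6:100  7:59
  8:31  9:111  10:82  11:56
Giant step factor: 106^(-12) ≡ 50 (mod 127).
Scan 13·50^i mod 127 for i = 0, 1, …:
  i=0: 13   i=1: 15   i=2: 115   i=3: 35
  i=4: 99   i=5: 124   i=6: 104   i=7: 120
  i=8: 31
Match at i=8, j=8: a = 8·12 + 8 = 104.

104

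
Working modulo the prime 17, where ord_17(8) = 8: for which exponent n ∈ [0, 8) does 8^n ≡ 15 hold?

Successive powers of 8 modulo 17:
  8^0=1  8^1=8  8^2=13  8^3=2  8^4=16  8^5=9
  8^6=4  8^7=15
So 8^7 ≡ 15 (mod 17), giving n = 7.

7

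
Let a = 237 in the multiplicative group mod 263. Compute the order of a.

262

The order of 237 must divide p − 1 = 262 = 2 · 131.
Divisors: 1, 2, 131, 262.
Check each in increasing order: 237^1 ≡ 237;  237^2 ≡ 150;  237^131 ≡ 262;  237^262 ≡ 1.
Smallest exponent giving 1 is 262.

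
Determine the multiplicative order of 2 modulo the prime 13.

The order of 2 must divide p − 1 = 12 = 2^2 · 3.
Divisors: 1, 2, 3, 4, 6, 12.
Check each in increasing order: 2^1 ≡ 2;  2^2 ≡ 4;  2^3 ≡ 8;  2^4 ≡ 3;  2^6 ≡ 12;  2^12 ≡ 1.
Smallest exponent giving 1 is 12.

12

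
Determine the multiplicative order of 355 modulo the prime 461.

460

The order of 355 must divide p − 1 = 460 = 2^2 · 5 · 23.
Divisors: 1, 2, 4, 5, 10, 20, 23, 46, 92, 115, 230, 460.
Check each in increasing order: 355^1 ≡ 355;  355^2 ≡ 172;  355^4 ≡ 80;  355^5 ≡ 279;  355^10 ≡ 393;  355^20 ≡ 14;  355^23 ≡ 146;  355^46 ≡ 110;  355^92 ≡ 114;  355^115 ≡ 48;  355^230 ≡ 460;  355^460 ≡ 1.
Smallest exponent giving 1 is 460.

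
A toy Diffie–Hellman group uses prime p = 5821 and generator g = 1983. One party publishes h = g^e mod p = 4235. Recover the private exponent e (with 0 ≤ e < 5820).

Baby-step giant-step with m = ceil(sqrt(5820)) = 77.
Baby table (1983^j mod 5821 for j=0..76):
  0:1  1:1983  2:3114  3:4802  4:5031  5:5100  6:2223  7:1712
  8:1253  9:4953  10:1772  11:3813  12:5521  13:4663  14:2981  15:3008
  16:4160  17:923  18:2515  19:4469  20:2465  21:4276  22:3932  23:2837
  24:2685  25:3961  26:2134  27:5676  28:3515  29:2508  30:2230  31:3951
  32:5588  33:3641  34:2063  35:4587  36:3619  37:5005  38:110  39:2753
  40:4922  41:4330  42:415  43:2184  44:48  45:2048  46:3947  47:3477
  48:2827  49:318  50:1926  51:682  52:1934  53:4904  54:3562  55:2573
  56:3063  57:2626  58:3384  59:4680  60:1766  61:3557  62:4300  63:4956
  64:1900  65:1513  66:2464  67:2293  68:818  69:3856  70:3475  71:4682
  72:5732  73:3964  74:2262  75:3376  76:458
Giant step factor: 1983^(-77) ≡ 464 (mod 5821).
Scan 4235·464^i mod 5821 for i = 0, 1, …:
  i=0: 4235   i=1: 3363   i=2: 404   i=3: 1184
  i=4: 2202   i=5: 3053   i=6: 2089   i=7: 3010
  i=8: 5421   i=9: 672     …   i=41: 2552
  i=42: 2465
Match at i=42, j=20: e = 42·77 + 20 = 3254.

3254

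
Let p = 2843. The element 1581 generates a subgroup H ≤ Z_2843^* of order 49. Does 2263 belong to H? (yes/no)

yes

2263 ∈ ⟨1581⟩ iff 2263^49 ≡ 1 (mod 2843), since |⟨1581⟩| = 49.
2263^49 mod 2843 = 1.
Since 1 = 1, 2263 lies in the subgroup.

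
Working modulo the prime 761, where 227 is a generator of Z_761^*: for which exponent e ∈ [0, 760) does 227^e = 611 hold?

Baby-step giant-step with m = ceil(sqrt(760)) = 28.
Baby table (227^j mod 761 for j=0..27):
  0:1  1:227  2:542  3:513  4:18  5:281  6:624  7:102
  8:324  9:492  10:578  11:314  12:505  13:485  14:511  15:325
  16:719  17:359  18:66  19:523  20:5  21:374  22:427  23:282
  24:90  25:644  26:76  27:510
Giant step factor: 227^(-28) ≡ 629 (mod 761).
Scan 611·629^i mod 761 for i = 0, 1, …:
  i=0: 611   i=1: 14   i=2: 435   i=3: 416
  i=4: 641   i=5: 620   i=6: 348   i=7: 485
Match at i=7, j=13: e = 7·28 + 13 = 209.

209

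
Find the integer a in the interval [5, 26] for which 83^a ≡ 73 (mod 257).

20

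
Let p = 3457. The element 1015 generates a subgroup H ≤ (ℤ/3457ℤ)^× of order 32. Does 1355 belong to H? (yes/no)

no

1355 ∈ ⟨1015⟩ iff 1355^32 ≡ 1 (mod 3457), since |⟨1015⟩| = 32.
1355^32 mod 3457 = 2150.
Since 2150 ≠ 1, 1355 does not lie in the subgroup.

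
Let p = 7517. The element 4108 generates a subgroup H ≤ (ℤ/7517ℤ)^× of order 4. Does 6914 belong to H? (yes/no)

no

⟨4108⟩ has order 4; its elements mod 7517 are {1, 3409, 4108, 7516}.
6914 is not in this set.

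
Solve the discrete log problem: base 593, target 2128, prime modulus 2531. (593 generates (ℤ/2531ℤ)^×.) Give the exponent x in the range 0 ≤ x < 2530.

1928

Baby-step giant-step with m = ceil(sqrt(2530)) = 51.
Baby table (593^j mod 2531 for j=0..50):
  0:1  1:593  2:2371  3:1298  4:290  5:2393  6:1689  7:1832
  8:577  9:476  10:1327  11:2301  12:284  13:1366  14:118  15:1637
  16:1368  17:1304  18:1317  19:1433  20:1884  21:1041  22:2280  23:486
  24:2195  25:701  26:609  27:1735  28:1269  29:810  30:1971  31:2012
  32:1015  33:2048  34:2115  35:1350  36:754  37:1666  38:848  39:1726
  40:994  41:2250  42:413  43:1933  44:2257  45:2033  46:813  47:1219
  48:1532  49:2378  50:387
Giant step factor: 593^(-51) ≡ 247 (mod 2531).
Scan 2128·247^i mod 2531 for i = 0, 1, …:
  i=0: 2128   i=1: 1699   i=2: 2038   i=3: 2248
  i=4: 967   i=5: 935   i=6: 624   i=7: 2268
  i=8: 845   i=9: 1173     …   i=36: 378
  i=37: 2250
Match at i=37, j=41: x = 37·51 + 41 = 1928.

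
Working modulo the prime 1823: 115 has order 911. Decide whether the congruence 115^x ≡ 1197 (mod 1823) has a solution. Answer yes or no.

yes

1197 ∈ ⟨115⟩ iff 1197^911 ≡ 1 (mod 1823), since |⟨115⟩| = 911.
1197^911 mod 1823 = 1.
Since 1 = 1, 1197 lies in the subgroup.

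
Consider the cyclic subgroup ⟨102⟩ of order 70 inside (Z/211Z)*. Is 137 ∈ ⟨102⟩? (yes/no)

no

137 ∈ ⟨102⟩ iff 137^70 ≡ 1 (mod 211), since |⟨102⟩| = 70.
137^70 mod 211 = 14.
Since 14 ≠ 1, 137 does not lie in the subgroup.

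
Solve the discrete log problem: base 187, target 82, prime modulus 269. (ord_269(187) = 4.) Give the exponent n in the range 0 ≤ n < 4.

3

Successive powers of 187 modulo 269:
  187^0=1  187^1=187  187^2=268  187^3=82
So 187^3 ≡ 82 (mod 269), giving n = 3.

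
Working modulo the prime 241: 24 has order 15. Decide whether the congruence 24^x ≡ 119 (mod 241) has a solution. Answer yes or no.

yes

119 ∈ ⟨24⟩ iff 119^15 ≡ 1 (mod 241), since |⟨24⟩| = 15.
119^15 mod 241 = 1.
Since 1 = 1, 119 lies in the subgroup.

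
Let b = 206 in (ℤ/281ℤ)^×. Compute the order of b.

The order of 206 must divide p − 1 = 280 = 2^3 · 5 · 7.
Divisors: 1, 2, 4, 5, 7, 8, 10, 14, 20, 28, 35, 40, 56, 70, 140, 280.
Check each in increasing order: 206^1 ≡ 206;  206^2 ≡ 5;  206^4 ≡ 25;  206^5 ≡ 92;  206^7 ≡ 179;  206^8 ≡ 63;  206^10 ≡ 34;  206^14 ≡ 7;  206^20 ≡ 32;  206^28 ≡ 49;  206^35 ≡ 60;  206^40 ≡ 181;  206^56 ≡ 153;  206^70 ≡ 228;  206^140 ≡ 280;  206^280 ≡ 1.
Smallest exponent giving 1 is 280.

280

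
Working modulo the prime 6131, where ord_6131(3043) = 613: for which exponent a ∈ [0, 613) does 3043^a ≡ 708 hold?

450

Baby-step giant-step with m = ceil(sqrt(613)) = 25.
Baby table (3043^j mod 6131 for j=0..24):
  0:1  1:3043  2:2039  3:105  4:703  5:5641  6:4894  7:243
  8:3729  9:4997  10:991  11:5292  12:3550  13:5959  14:3870  15:4890
  16:333  17:1704  18:4577  19:4310  20:1121  21:2367  22:4987  23:1216
  24:3295
Giant step factor: 3043^(-25) ≡ 3014 (mod 6131).
Scan 708·3014^i mod 6131 for i = 0, 1, …:
  i=0: 708   i=1: 324   i=2: 1707   i=3: 989
  i=4: 1180   i=5: 540   i=6: 2845   i=7: 3692
  i=8: 6054   i=9: 900     …   i=17: 2500
  i=18: 1
Match at i=18, j=0: a = 18·25 + 0 = 450.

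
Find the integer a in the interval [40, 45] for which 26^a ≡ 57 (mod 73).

Compute 26^40 mod 73 = 4, then multiply by 26 repeatedly:
  26^40=4  26^41=31  26^42=3  26^43=5  26^44=57
Found 57 at exponent 44.

44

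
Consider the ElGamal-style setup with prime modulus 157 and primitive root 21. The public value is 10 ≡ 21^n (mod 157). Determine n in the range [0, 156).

34

Baby-step giant-step with m = ceil(sqrt(156)) = 13.
Baby table (21^j mod 157 for j=0..12):
  0:1  1:21  2:127  3:155  4:115  5:60  6:4  7:84
  8:37  9:149  10:146  11:83  12:16
Giant step factor: 21^(-13) ≡ 50 (mod 157).
Scan 10·50^i mod 157 for i = 0, 1, …:
  i=0: 10   i=1: 29   i=2: 37
Match at i=2, j=8: n = 2·13 + 8 = 34.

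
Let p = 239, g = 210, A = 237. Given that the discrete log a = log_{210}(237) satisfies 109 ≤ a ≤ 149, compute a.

Compute 210^109 mod 239 = 237, then multiply by 210 repeatedly:
  210^109=237
Found 237 at exponent 109.

109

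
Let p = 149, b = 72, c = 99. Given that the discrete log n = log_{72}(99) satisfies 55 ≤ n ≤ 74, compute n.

Compute 72^55 mod 149 = 108, then multiply by 72 repeatedly:
  72^55=108  72^56=28  72^57=79  72^58=26  72^59=84
  72^60=88  72^61=78  72^62=103  72^63=115  72^64=85
  72^65=11  72^66=47  72^67=106  72^68=33  72^69=141
  72^70=20  72^71=99
Found 99 at exponent 71.

71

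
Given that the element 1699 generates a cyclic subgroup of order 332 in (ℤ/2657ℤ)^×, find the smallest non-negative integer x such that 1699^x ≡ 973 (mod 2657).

123

Baby-step giant-step with m = ceil(sqrt(332)) = 19.
Baby table (1699^j mod 2657 for j=0..18):
  0:1  1:1699  2:1099  3:1987  4:1523  5:2316  6:2524  7:2535
  8:2625  9:1429  10:2030  11:184  12:1747  13:284  14:1599  15:1247
  16:1024  17:2098  18:1465
Giant step factor: 1699^(-19) ≡ 1921 (mod 2657).
Scan 973·1921^i mod 2657 for i = 0, 1, …:
  i=0: 973   i=1: 1262   i=2: 1118   i=3: 822
  i=4: 804   i=5: 767   i=6: 1429
Match at i=6, j=9: x = 6·19 + 9 = 123.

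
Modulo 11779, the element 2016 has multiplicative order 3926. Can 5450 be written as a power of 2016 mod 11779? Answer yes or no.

5450 ∈ ⟨2016⟩ iff 5450^3926 ≡ 1 (mod 11779), since |⟨2016⟩| = 3926.
5450^3926 mod 11779 = 1.
Since 1 = 1, 5450 lies in the subgroup.

yes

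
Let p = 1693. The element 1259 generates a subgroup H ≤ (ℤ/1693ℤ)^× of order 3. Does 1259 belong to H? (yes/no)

⟨1259⟩ has order 3; its elements mod 1693 are {1, 433, 1259}.
1259 is in this set.

yes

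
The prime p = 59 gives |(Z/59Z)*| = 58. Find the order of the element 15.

The order of 15 must divide p − 1 = 58 = 2 · 29.
Divisors: 1, 2, 29, 58.
Check each in increasing order: 15^1 ≡ 15;  15^2 ≡ 48;  15^29 ≡ 1.
Smallest exponent giving 1 is 29.

29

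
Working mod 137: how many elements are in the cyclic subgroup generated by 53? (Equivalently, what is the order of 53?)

136

The order of 53 must divide p − 1 = 136 = 2^3 · 17.
Divisors: 1, 2, 4, 8, 17, 34, 68, 136.
Check each in increasing order: 53^1 ≡ 53;  53^2 ≡ 69;  53^4 ≡ 103;  53^8 ≡ 60;  53^17 ≡ 96;  53^34 ≡ 37;  53^68 ≡ 136;  53^136 ≡ 1.
Smallest exponent giving 1 is 136.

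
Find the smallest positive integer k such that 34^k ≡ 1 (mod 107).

The order of 34 must divide p − 1 = 106 = 2 · 53.
Divisors: 1, 2, 53, 106.
Check each in increasing order: 34^1 ≡ 34;  34^2 ≡ 86;  34^53 ≡ 1.
Smallest exponent giving 1 is 53.

53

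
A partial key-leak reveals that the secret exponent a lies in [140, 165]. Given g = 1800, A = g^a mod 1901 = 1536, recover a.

Compute 1800^140 mod 1901 = 521, then multiply by 1800 repeatedly:
  1800^140=521  1800^141=607  1800^142=1426  1800^143=450  1800^144=174
  1800^145=1436  1800^146=1341  1800^147=1431  1800^148=1846  1800^149=1753
  1800^150=1641  1800^151=1547  1800^152=1536
Found 1536 at exponent 152.

152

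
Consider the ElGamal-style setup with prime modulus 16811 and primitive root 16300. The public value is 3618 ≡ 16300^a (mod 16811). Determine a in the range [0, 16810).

Baby-step giant-step with m = ceil(sqrt(16810)) = 130.
Baby table (16300^j mod 16811 for j=0..129):
  0:1  1:16300  2:8956  3:12887  4:4655  5:8457  6:15711  7:7337
  8:16457  9:12784  10:6855  11:10594  12:16419  13:15391  14:2747  15:8407
  16:7639  17:13434  18:10925  19:15388  20:4280  21:15161  22:2600  23:16280
  24:2365  25:1877  26:15891  27:16223  28:14681  29:12526  30:4205  31:3053
  32:3340  33:7982  34:6271  35:6420  36:14336  37:3900  38:7609  39:11953
  40:11221  41:15431  42:15929  43:13616  44:1978  45:14713  46:12985  47:5010
  48:11973  49:1001  50:9630  51:4693  52:5850  53:3008  54:9524  55:8426
  56:14741  57:15488  58:3613  59:2967  60:13664  61:11072  62:7515  63:9554
  64:9907  65:14445  66:15445  67:8775  68:4512  69:14286  70:12639  71:13706
  72:6421  73:13825  74:12856  75:3685  76:16608  77:2867  78:14331  79:6455
  80:13262  81:14762  82:4757  83:6768  84:4618  85:10553  86:3748  87:1226
  88:12332  89:2473  90:13933  91:8101  92:12706  93:13091  94:1277  95:3082
  96:5332  97:15541  98:10152  99:6927  100:7424  101:5622  102:1839  103:1687
  104:12115  105:12494  106:3746  107:2248  108:11231  109:10321  110:4623  111:7998
  112:14906  113:15228  114:1985  115:11136  116:8433  117:11164  118:10936  119:9767
  120:1930  121:5619  122:3372  123:8441  124:7076  125:15340  126:11997  127:5548
  128:6031  129:11383
Giant step factor: 16300^(-130) ≡ 1414 (mod 16811).
Scan 3618·1414^i mod 16811 for i = 0, 1, …:
  i=0: 3618   i=1: 5308   i=2: 7806   i=3: 9668
  i=4: 3209   i=5: 15367   i=6: 9126   i=7: 10127
  i=8: 13417   i=9: 8830     …   i=50: 962
  i=51: 15388
Match at i=51, j=19: a = 51·130 + 19 = 6649.

6649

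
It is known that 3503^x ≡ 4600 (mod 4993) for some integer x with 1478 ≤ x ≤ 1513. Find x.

1486

Compute 3503^1478 mod 4993 = 3182, then multiply by 3503 repeatedly:
  3503^1478=3182  3503^1479=2170  3503^1480=2164  3503^1481=1118  3503^1482=1842
  3503^1483=1570  3503^1484=2417  3503^1485=3616  3503^1486=4600
Found 4600 at exponent 1486.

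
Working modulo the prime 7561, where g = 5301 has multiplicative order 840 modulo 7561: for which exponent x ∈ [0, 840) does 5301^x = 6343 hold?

385

Baby-step giant-step with m = ceil(sqrt(840)) = 29.
Baby table (5301^j mod 7561 for j=0..28):
  0:1  1:5301  2:3925  3:6114  4:3868  5:6397  6:6973  7:5705
  8:5766  9:4004  10:1477  11:3942  12:5499  13:2544  14:4481  15:4680
  16:1039  17:3331  18:2696  19:1206  20:3961  21:364  22:1509  23:7232
  24:2562  25:1606  26:7281  27:5237  28:4906
Giant step factor: 5301^(-29) ≡ 2111 (mod 7561).
Scan 6343·2111^i mod 7561 for i = 0, 1, …:
  i=0: 6343   i=1: 7103   i=2: 970   i=3: 6200
  i=4: 109   i=5: 3269   i=6: 5227   i=7: 2698
  i=8: 2045   i=9: 7225   i=10: 1438   i=11: 3657
  i=12: 146   i=13: 5766
Match at i=13, j=8: x = 13·29 + 8 = 385.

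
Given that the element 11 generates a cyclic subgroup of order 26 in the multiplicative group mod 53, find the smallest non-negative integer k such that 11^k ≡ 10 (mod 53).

8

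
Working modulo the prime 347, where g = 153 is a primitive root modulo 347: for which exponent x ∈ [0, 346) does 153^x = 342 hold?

Baby-step giant-step with m = ceil(sqrt(346)) = 19.
Baby table (153^j mod 347 for j=0..18):
  0:1  1:153  2:160  3:190  4:269  5:211  6:12  7:101
  8:185  9:198  10:105  11:103  12:144  13:171  14:138  15:294
  16:219  17:195  18:340
Giant step factor: 153^(-19) ≡ 266 (mod 347).
Scan 342·266^i mod 347 for i = 0, 1, …:
  i=0: 342   i=1: 58   i=2: 160
Match at i=2, j=2: x = 2·19 + 2 = 40.

40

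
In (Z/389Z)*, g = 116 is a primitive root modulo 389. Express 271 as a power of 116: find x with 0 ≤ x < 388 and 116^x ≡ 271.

Baby-step giant-step with m = ceil(sqrt(388)) = 20.
Baby table (116^j mod 389 for j=0..19):
  0:1  1:116  2:230  3:228  4:385  5:314  6:247  7:255
  8:16  9:300  10:179  11:147  12:325  13:356  14:62  15:190
  16:256  17:132  18:141  19:18
Giant step factor: 116^(-20) ≡ 321 (mod 389).
Scan 271·321^i mod 389 for i = 0, 1, …:
  i=0: 271   i=1: 244   i=2: 135   i=3: 156
  i=4: 284   i=5: 138   i=6: 341   i=7: 152
  i=8: 167   i=9: 314
Match at i=9, j=5: x = 9·20 + 5 = 185.

185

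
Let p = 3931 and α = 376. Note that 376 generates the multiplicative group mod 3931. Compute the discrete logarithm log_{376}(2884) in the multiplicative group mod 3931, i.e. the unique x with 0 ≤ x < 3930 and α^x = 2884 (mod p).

Baby-step giant-step with m = ceil(sqrt(3930)) = 63.
Baby table (376^j mod 3931 for j=0..62):
  0:1  1:376  2:3791  3:2394  4:3876  5:2906  6:3769  7:1984
  8:3025  9:1341  10:1048  11:948  12:2658  13:934  14:1325  15:2894
  16:3188  17:3664  18:1814  19:2001  20:1555  21:2892  22:2436  23:13
  24:957  25:2111  26:3605  27:3216  28:2399  29:1825  30:2206  31:15
  32:1709  33:1831  34:531  35:3106  36:349  37:1501  38:2243  39:2134
  40:460  41:3927  42:2427  43:560  44:2217  45:220  46:169  47:648
  48:3857  49:3624  50:2498  51:3670  52:139  53:1161  54:195  55:2562
  56:217  57:2972  58:1068  59:606  60:3789  61:1642  62:225
Giant step factor: 376^(-63) ≡ 3319 (mod 3931).
Scan 2884·3319^i mod 3931 for i = 0, 1, …:
  i=0: 2884   i=1: 11   i=2: 1130   i=3: 296
  i=4: 3605
Match at i=4, j=26: x = 4·63 + 26 = 278.

278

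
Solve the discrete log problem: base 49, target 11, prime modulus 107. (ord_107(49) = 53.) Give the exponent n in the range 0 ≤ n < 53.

Baby-step giant-step with m = ceil(sqrt(53)) = 8.
Baby table (49^j mod 107 for j=0..7):
  0:1  1:49  2:47  3:56  4:69  5:64  6:33  7:12
Giant step factor: 49^(-8) ≡ 105 (mod 107).
Scan 11·105^i mod 107 for i = 0, 1, …:
  i=0: 11   i=1: 85   i=2: 44   i=3: 19
  i=4: 69
Match at i=4, j=4: n = 4·8 + 4 = 36.

36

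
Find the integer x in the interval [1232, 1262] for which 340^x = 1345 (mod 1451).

1247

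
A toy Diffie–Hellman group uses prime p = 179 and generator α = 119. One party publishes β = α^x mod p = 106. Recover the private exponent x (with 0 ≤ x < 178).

106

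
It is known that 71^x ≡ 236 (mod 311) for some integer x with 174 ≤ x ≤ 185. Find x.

177

Compute 71^174 mod 311 = 157, then multiply by 71 repeatedly:
  71^174=157  71^175=262  71^176=253  71^177=236
Found 236 at exponent 177.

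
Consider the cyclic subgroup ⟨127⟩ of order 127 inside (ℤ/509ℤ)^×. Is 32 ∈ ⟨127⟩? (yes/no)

no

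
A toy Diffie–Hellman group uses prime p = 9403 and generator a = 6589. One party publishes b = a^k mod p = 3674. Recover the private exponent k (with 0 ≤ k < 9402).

Baby-step giant-step with m = ceil(sqrt(9402)) = 97.
Baby table (6589^j mod 9403 for j=0..96):
  0:1  1:6589  2:1270  3:8763  4:4987  5:5261  6:5271  7:5340
  8:8637  9:2237  10:5092  11:1284  12:6979  13:3961  14:5704  15:9268
  16:3770  17:7207  18:1773  19:3771  20:4393  21:3043  22:3131  23:9380
  24:8304  25:8402  26:5317  27:7538  28:1236  29:1006  30:8822  31:8215
  32:4967  33:5123  34:8080  35:8737  36:2927  37:450  38:3105  39:7320
  40:3493  41:6236  42:7297  43:2394  44:5235  45:3211  46:529  47:6471
  48:4217  49:9351  50:5283  51:9184  52:5071  53:3960  54:8518  55:7998
  56:4410  57:2220  58:5915  59:7903  60:8456  61:3809  62:894  63:4288
  64:7020  65:1423  66:1356  67:1834  68:1371  69:6639  70:1615  71:6442
  72:1196  73:730  74:5037  75:5606  76:2950  77:1549  78:4106  79:2003
  80:5358  81:5000  82:6291  83:2975  84:6423  85:7647  86:4809  87:7794
  88:4883  89:6424  90:4833  91:6079  92:7154  93:467  94:2282  95:701
  96:2016
Giant step factor: 6589^(-97) ≡ 5542 (mod 9403).
Scan 3674·5542^i mod 9403 for i = 0, 1, …:
  i=0: 3674   i=1: 3813   i=2: 3105
Match at i=2, j=38: k = 2·97 + 38 = 232.

232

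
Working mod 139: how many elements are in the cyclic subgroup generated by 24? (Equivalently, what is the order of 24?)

69

The order of 24 must divide p − 1 = 138 = 2 · 3 · 23.
Divisors: 1, 2, 3, 6, 23, 46, 69, 138.
Check each in increasing order: 24^1 ≡ 24;  24^2 ≡ 20;  24^3 ≡ 63;  24^6 ≡ 77;  24^23 ≡ 96;  24^46 ≡ 42;  24^69 ≡ 1.
Smallest exponent giving 1 is 69.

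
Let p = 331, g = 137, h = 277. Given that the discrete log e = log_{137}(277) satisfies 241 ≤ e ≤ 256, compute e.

Compute 137^241 mod 331 = 90, then multiply by 137 repeatedly:
  137^241=90  137^242=83  137^243=117  137^244=141  137^245=119
  137^246=84  137^247=254  137^248=43  137^249=264  137^250=89
  137^251=277
Found 277 at exponent 251.

251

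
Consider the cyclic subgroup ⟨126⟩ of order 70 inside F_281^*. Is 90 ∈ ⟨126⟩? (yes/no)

yes

90 ∈ ⟨126⟩ iff 90^70 ≡ 1 (mod 281), since |⟨126⟩| = 70.
90^70 mod 281 = 1.
Since 1 = 1, 90 lies in the subgroup.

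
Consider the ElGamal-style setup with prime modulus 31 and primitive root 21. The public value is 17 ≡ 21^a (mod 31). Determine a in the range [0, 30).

Successive powers of 21 modulo 31:
  21^0=1  21^1=21  21^2=7  21^3=23  21^4=18  21^5=6
  21^6=2  21^7=11  21^8=14  21^9=15  21^10=5  21^11=12
  21^12=4  21^13=22  21^14=28  21^15=30  21^16=10  21^17=24
  21^18=8  21^19=13  21^20=25  21^21=29  21^22=20  21^23=17
So 21^23 ≡ 17 (mod 31), giving a = 23.

23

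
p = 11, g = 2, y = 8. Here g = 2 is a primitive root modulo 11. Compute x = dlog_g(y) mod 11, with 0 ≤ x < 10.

3

Successive powers of 2 modulo 11:
  2^0=1  2^1=2  2^2=4  2^3=8
So 2^3 ≡ 8 (mod 11), giving x = 3.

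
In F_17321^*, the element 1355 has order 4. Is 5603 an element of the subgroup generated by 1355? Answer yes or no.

no

5603 ∈ ⟨1355⟩ iff 5603^4 ≡ 1 (mod 17321), since |⟨1355⟩| = 4.
5603^4 mod 17321 = 5594.
Since 5594 ≠ 1, 5603 does not lie in the subgroup.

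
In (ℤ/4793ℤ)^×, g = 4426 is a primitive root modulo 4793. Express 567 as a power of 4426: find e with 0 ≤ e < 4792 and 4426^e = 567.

159

Baby-step giant-step with m = ceil(sqrt(4792)) = 70.
Baby table (4426^j mod 4793 for j=0..69):
  0:1  1:4426  2:485  3:4139  4:368  5:3941  6:1139  7:3771
  8:1220  9:2802  10:2161  11:2551  12:3211  13:641  14:4403  15:4133
  16:2570  17:1031  18:270  19:1563  20:1539  21:761  22:3500  23:24
  24:778  25:2054  26:3476  27:4039  28:3517  29:3371  30:4230  31:522
  32:146  33:3934  34:3708  35:376  36:1005  37:226  38:3332  39:4164
  40:779  41:1687  42:3961  43:3385  44:3885  45:2519  46:576  47:4293
  48:1366  49:1943  50:1076  51:2927  52:4216  53:867  54:2942  55:3504
  56:3349  57:2718  58:4231  59:155  60:631  61:3280  62:4076  63:4317
  64:2144  65:3997  66:4552  67:2173  68:2940  69:4238
Giant step factor: 4426^(-70) ≡ 4656 (mod 4793).
Scan 567·4656^i mod 4793 for i = 0, 1, …:
  i=0: 567   i=1: 3802   i=2: 1563
Match at i=2, j=19: e = 2·70 + 19 = 159.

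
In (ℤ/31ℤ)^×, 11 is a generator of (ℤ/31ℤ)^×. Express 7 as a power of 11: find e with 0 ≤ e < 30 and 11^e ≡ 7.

Successive powers of 11 modulo 31:
  11^0=1  11^1=11  11^2=28  11^3=29  11^4=9  11^5=6
  11^6=4  11^7=13  11^8=19  11^9=23  11^10=5  11^11=24
  11^12=16  11^13=21  11^14=14  11^15=30  11^16=20  11^17=3
  11^18=2  11^19=22  11^20=25  11^21=27  11^22=18  11^23=12
  11^24=8  11^25=26  11^26=7
So 11^26 ≡ 7 (mod 31), giving e = 26.

26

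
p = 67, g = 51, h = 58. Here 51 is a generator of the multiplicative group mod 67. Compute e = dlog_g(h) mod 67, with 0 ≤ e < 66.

Successive powers of 51 modulo 67:
  51^0=1  51^1=51  51^2=55  51^3=58
So 51^3 ≡ 58 (mod 67), giving e = 3.

3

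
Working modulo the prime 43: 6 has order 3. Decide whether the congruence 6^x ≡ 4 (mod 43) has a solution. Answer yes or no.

⟨6⟩ has order 3; its elements mod 43 are {1, 6, 36}.
4 is not in this set.

no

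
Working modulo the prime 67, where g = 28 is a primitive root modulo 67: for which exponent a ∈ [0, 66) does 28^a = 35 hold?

Successive powers of 28 modulo 67:
  28^0=1  28^1=28  28^2=47  28^3=43  28^4=65  28^5=11
  28^6=40  28^7=48  28^8=4  28^9=45  28^10=54  28^11=38
  28^12=59  28^13=44  28^14=26  28^15=58  28^16=16  28^17=46
  28^18=15  28^19=18  28^20=35
So 28^20 ≡ 35 (mod 67), giving a = 20.

20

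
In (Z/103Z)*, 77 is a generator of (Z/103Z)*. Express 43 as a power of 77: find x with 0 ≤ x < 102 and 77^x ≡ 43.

31

Baby-step giant-step with m = ceil(sqrt(102)) = 11.
Baby table (77^j mod 103 for j=0..10):
  0:1  1:77  2:58  3:37  4:68  5:86  6:30  7:44
  8:92  9:80  10:83
Giant step factor: 77^(-11) ≡ 62 (mod 103).
Scan 43·62^i mod 103 for i = 0, 1, …:
  i=0: 43   i=1: 91   i=2: 80
Match at i=2, j=9: x = 2·11 + 9 = 31.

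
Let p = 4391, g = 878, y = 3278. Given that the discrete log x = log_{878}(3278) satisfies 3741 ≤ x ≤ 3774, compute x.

Compute 878^3741 mod 4391 = 2126, then multiply by 878 repeatedly:
  878^3741=2126  878^3742=453  878^3743=2544  878^3744=3004  878^3745=2912
  878^3746=1174  878^3747=3278
Found 3278 at exponent 3747.

3747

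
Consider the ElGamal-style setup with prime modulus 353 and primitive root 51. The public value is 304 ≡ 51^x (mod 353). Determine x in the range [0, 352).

286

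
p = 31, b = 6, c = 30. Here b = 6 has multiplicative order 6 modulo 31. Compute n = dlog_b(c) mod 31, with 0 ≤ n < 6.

3

Successive powers of 6 modulo 31:
  6^0=1  6^1=6  6^2=5  6^3=30
So 6^3 ≡ 30 (mod 31), giving n = 3.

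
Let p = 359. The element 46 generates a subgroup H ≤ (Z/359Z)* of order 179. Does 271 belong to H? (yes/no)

no

271 ∈ ⟨46⟩ iff 271^179 ≡ 1 (mod 359), since |⟨46⟩| = 179.
271^179 mod 359 = 358.
Since 358 ≠ 1, 271 does not lie in the subgroup.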